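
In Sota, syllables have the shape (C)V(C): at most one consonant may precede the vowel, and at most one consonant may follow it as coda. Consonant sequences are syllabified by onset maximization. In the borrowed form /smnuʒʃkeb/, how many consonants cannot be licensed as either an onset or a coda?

The consonants /s/, /m/, /ʃ/ cannot be parsed into a legal (C)V(C) syllable (at most one coda consonant is licensed; onsets are limited to one consonant).

3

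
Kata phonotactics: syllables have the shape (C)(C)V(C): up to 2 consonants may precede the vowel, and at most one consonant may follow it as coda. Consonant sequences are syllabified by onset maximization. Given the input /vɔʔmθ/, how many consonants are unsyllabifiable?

Syllabifying with onset maximization leaves /m/, /θ/ stranded (at most one coda consonant is licensed; onsets may contain at most 2 consonants).

2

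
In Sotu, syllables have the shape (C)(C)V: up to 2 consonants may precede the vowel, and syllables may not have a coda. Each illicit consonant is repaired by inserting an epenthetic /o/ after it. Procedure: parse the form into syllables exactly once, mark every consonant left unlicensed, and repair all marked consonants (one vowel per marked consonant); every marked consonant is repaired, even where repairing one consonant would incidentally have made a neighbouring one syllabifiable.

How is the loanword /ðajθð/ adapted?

Syllabifying with onset maximization leaves /j/, /θ/, /ð/ stranded (no codas are permitted; onsets may contain at most 2 consonants).
Epenthesis after each stranded consonant: /j/ → /jo/, /θ/ → /θo/, /ð/ → /ðo/.

ðajoθoðo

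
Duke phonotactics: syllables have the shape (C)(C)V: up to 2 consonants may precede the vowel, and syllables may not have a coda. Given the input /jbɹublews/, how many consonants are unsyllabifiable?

The consonants /j/, /w/, /s/ cannot be parsed into a legal (C)(C)V syllable (no codas are permitted; onsets may contain at most 2 consonants).

3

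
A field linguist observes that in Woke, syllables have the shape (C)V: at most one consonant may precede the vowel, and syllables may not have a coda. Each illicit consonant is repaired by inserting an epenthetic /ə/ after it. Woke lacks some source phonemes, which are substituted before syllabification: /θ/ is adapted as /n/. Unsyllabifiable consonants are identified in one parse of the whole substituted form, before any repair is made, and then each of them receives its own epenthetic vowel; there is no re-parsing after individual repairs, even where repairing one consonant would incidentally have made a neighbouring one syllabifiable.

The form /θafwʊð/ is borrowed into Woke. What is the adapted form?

nafəwʊðə

Substitution: /θ/ → /n/, giving /nafwʊð/.
Under (C)V, the unsyllabifiable consonants are /f/, /ð/ (no codas are permitted; onsets are limited to one consonant).
Inserting the epenthetic vowel yields /f/ → /fə/, /ð/ → /ðə/.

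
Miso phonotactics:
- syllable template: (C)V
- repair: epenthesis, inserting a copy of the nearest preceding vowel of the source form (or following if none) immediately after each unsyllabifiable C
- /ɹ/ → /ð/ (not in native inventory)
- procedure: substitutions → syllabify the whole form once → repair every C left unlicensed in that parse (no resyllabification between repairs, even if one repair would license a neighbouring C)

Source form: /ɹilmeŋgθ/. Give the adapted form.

Substitution: /ɹ/ → /ð/, giving /ðilmeŋgθ/.
Under (C)V, the unsyllabifiable consonants are /l/, /ŋ/, /g/, /θ/ (no codas are permitted; onsets are limited to one consonant).
Each unlicensed consonant becomes the onset of a new syllable: /l/ → /li/, /ŋ/ → /ŋe/, /g/ → /ge/, /θ/ → /θe/.

ðilimeŋegeθe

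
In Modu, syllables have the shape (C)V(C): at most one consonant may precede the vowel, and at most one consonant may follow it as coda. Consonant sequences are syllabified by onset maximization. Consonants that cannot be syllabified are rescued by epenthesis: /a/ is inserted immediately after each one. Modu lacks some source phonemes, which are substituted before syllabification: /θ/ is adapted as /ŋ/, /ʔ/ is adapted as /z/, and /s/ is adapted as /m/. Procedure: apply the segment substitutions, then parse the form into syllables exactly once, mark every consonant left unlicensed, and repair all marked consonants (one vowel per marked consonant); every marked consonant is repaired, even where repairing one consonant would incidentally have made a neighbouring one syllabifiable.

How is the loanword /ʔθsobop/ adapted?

zaŋamobop

Substitution: /ʔ/ → /z/, /θ/ → /ŋ/, /s/ → /m/, giving /zŋmobop/.
Syllabifying with onset maximization leaves /z/, /ŋ/ stranded (at most one coda consonant is licensed; onsets are limited to one consonant).
Epenthesis after each stranded consonant: /z/ → /za/, /ŋ/ → /ŋa/.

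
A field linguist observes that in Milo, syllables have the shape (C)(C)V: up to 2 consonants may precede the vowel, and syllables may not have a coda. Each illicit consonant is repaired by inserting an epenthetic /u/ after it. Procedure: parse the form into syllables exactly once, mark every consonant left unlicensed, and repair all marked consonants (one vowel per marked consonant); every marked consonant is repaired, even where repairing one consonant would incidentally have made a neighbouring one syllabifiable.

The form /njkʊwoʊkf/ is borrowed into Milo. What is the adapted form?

nujkʊwoʊkufu

Syllabifying with onset maximization leaves /n/, /k/, /f/ stranded (no codas are permitted; onsets may contain at most 2 consonants).
Each unlicensed consonant becomes the onset of a new syllable: /n/ → /nu/, /k/ → /ku/, /f/ → /fu/.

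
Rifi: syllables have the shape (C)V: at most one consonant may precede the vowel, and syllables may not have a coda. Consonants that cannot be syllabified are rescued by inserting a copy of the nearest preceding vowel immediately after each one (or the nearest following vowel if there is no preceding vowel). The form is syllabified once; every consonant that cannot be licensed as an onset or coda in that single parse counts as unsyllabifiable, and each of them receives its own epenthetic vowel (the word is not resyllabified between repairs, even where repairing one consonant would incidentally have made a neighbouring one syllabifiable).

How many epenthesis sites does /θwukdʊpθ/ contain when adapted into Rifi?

The unsyllabifiable consonants are /θ/, /k/, /p/, /θ/; each receives one epenthetic vowel.

4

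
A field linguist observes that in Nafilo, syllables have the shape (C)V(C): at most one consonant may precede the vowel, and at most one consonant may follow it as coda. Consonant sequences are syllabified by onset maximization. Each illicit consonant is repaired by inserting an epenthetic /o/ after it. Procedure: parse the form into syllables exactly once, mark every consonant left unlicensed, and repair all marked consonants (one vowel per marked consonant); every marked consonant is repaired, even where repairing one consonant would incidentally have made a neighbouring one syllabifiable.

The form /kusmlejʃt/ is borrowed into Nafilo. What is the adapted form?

Syllabifying with onset maximization leaves /m/, /ʃ/, /t/ stranded (at most one coda consonant is licensed; onsets are limited to one consonant).
Epenthesis after each stranded consonant: /m/ → /mo/, /ʃ/ → /ʃo/, /t/ → /to/.

kusmolejʃoto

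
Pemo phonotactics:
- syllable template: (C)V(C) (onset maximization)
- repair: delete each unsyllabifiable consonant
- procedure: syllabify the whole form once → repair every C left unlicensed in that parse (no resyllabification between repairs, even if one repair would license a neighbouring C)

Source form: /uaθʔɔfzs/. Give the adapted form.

uaθʔɔf

Syllabifying with onset maximization leaves /z/, /s/ stranded (at most one coda consonant is licensed; onsets are limited to one consonant).
Each unlicensed consonant is deleted: /z/, /s/.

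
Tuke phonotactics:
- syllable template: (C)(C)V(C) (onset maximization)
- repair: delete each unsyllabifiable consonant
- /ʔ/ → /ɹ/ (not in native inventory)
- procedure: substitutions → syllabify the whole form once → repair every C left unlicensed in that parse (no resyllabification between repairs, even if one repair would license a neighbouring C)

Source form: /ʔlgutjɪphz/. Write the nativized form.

Substitution: /ʔ/ → /ɹ/, giving /ɹlgutjɪphz/.
Syllabifying with onset maximization leaves /ɹ/, /h/, /z/ stranded (at most one coda consonant is licensed; onsets may contain at most 2 consonants).
Deleting the stranded consonants removes /ɹ/, /h/, /z/.

lgutjɪp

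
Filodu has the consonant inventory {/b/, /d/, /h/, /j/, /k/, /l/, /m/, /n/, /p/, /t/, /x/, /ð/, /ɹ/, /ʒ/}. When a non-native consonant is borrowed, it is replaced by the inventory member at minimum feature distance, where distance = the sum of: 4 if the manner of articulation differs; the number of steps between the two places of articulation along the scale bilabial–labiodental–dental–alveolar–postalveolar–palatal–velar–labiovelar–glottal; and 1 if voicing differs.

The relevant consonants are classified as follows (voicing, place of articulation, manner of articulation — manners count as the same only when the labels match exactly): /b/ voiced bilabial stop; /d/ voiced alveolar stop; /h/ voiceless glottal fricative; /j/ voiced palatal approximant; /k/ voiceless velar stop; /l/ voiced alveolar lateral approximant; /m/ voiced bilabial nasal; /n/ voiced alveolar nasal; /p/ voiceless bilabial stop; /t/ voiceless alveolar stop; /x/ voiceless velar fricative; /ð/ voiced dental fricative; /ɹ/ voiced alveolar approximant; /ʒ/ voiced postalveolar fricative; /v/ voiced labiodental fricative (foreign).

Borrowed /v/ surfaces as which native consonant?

/ð/ is closest: same manner (fricative), place distance 1 (labiodental→dental), same voicing; total 1. Next closest is /ʒ/ at distance 3.

ð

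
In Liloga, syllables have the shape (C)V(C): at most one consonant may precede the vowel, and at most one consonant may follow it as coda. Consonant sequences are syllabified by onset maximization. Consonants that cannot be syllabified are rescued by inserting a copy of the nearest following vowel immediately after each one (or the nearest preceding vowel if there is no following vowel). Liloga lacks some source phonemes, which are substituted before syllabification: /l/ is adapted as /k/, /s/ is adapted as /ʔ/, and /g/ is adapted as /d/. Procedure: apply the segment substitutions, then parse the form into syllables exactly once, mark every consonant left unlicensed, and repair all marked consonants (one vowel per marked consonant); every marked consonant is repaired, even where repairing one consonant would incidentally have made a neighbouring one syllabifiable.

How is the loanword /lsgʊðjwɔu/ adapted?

kʊʔʊdʊðjɔwɔu

Substitution: /l/ → /k/, /s/ → /ʔ/, /g/ → /d/, giving /kʔdʊðjwɔu/.
Under (C)V(C), the unsyllabifiable consonants are /k/, /ʔ/, /j/ (at most one coda consonant is licensed; onsets are limited to one consonant).
Inserting the epenthetic vowel yields /k/ → /kʊ/, /ʔ/ → /ʔʊ/, /j/ → /jɔ/.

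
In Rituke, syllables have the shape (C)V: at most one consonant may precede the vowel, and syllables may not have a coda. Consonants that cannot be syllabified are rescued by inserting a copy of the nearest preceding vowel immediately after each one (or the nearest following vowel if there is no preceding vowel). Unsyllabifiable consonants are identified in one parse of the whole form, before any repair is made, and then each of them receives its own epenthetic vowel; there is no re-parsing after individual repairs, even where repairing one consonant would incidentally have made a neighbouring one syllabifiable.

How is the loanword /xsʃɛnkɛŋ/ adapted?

Syllabifying with onset maximization leaves /x/, /s/, /n/, /ŋ/ stranded (no codas are permitted; onsets are limited to one consonant).
Epenthesis after each stranded consonant: /x/ → /xɛ/, /s/ → /sɛ/, /n/ → /nɛ/, /ŋ/ → /ŋɛ/.

xɛsɛʃɛnɛkɛŋɛ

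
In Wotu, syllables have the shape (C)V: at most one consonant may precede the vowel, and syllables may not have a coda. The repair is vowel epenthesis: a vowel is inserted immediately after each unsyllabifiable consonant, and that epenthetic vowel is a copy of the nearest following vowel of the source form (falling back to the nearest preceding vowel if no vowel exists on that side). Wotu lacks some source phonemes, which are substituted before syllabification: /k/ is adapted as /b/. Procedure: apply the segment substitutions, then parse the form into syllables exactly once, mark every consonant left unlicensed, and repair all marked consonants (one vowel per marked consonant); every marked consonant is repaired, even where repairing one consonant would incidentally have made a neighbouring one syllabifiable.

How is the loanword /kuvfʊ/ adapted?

buvʊfʊ

Substitution: /k/ → /b/, giving /buvfʊ/.
The consonants /v/ cannot be parsed into a legal (C)V syllable (no codas are permitted; onsets are limited to one consonant).
Each unlicensed consonant becomes the onset of a new syllable: /v/ → /vʊ/.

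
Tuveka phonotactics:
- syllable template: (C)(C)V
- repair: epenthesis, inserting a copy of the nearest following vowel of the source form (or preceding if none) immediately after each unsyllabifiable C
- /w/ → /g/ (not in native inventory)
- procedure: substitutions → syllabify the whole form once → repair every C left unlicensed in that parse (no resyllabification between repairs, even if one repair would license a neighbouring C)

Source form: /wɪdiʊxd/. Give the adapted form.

gɪdiʊxʊdʊ

Substitution: /w/ → /g/, giving /gɪdiʊxd/.
The consonants /x/, /d/ cannot be parsed into a legal (C)(C)V syllable (no codas are permitted; onsets may contain at most 2 consonants).
Epenthesis after each stranded consonant: /x/ → /xʊ/, /d/ → /dʊ/.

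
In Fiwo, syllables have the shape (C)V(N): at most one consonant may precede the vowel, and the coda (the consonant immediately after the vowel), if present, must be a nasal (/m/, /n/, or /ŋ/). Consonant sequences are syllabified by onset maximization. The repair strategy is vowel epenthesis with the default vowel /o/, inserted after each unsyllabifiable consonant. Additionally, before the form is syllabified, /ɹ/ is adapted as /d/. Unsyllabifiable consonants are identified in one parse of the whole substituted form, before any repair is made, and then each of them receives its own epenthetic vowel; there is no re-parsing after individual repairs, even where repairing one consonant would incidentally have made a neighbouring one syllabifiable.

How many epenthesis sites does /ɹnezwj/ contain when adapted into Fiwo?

After substitution the input is /dnezwj/.
The unsyllabifiable consonants are /d/, /z/, /w/, /j/; each receives one epenthetic vowel.

4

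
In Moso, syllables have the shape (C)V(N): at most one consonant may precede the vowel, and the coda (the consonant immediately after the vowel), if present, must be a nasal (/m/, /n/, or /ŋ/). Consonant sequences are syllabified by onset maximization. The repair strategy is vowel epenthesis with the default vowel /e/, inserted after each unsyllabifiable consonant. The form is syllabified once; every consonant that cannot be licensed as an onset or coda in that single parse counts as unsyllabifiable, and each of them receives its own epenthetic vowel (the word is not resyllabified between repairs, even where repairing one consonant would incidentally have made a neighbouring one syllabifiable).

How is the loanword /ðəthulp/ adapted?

ðətehulepe

Syllabifying with onset maximization leaves /t/, /l/, /p/ stranded (only a nasal (/m/, /n/, or /ŋ/) is licensed in coda position; onsets are limited to one consonant).
Inserting the epenthetic vowel yields /t/ → /te/, /l/ → /le/, /p/ → /pe/.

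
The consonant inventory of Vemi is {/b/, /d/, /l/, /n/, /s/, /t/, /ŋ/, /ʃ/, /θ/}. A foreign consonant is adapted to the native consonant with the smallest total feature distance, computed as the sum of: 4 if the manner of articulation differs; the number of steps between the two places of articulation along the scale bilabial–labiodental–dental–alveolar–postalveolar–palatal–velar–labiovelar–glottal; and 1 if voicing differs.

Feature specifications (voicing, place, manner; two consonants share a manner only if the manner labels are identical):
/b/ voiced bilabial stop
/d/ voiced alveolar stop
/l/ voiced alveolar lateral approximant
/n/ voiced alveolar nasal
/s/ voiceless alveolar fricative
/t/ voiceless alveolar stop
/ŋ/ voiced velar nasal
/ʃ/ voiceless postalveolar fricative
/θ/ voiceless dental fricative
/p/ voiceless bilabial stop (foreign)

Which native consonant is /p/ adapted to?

b

/b/ is closest: same manner (stop), place distance 0 (bilabial→bilabial), voicing differs (+1); total 1. Next closest is /t/ at distance 3.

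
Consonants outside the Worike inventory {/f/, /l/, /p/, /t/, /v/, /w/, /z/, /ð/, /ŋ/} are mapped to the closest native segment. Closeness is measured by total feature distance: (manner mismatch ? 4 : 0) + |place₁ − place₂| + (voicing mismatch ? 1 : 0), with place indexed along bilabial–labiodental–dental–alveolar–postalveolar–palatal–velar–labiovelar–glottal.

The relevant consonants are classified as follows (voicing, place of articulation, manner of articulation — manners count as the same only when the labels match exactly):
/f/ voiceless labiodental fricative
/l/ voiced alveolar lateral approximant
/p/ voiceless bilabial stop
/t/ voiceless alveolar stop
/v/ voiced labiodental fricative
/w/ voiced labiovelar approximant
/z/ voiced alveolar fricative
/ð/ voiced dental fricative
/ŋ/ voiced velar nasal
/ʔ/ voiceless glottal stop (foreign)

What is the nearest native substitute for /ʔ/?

/t/ is closest: same manner (stop), place distance 5 (glottal→alveolar), same voicing; total 5. Next closest is /w/ at distance 6.

t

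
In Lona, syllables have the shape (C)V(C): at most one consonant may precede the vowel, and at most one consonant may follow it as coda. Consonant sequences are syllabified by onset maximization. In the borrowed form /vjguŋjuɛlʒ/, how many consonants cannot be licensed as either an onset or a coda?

3

The consonants /v/, /j/, /ʒ/ cannot be parsed into a legal (C)V(C) syllable (at most one coda consonant is licensed; onsets are limited to one consonant).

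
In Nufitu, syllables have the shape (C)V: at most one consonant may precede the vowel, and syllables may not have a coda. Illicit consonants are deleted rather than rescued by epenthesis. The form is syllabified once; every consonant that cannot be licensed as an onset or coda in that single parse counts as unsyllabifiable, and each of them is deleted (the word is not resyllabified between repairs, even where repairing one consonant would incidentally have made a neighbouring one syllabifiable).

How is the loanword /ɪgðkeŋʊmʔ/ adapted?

ɪkeŋʊ

Syllabifying with onset maximization leaves /g/, /ð/, /m/, /ʔ/ stranded (no codas are permitted; onsets are limited to one consonant).
Deletion applies to /g/, /ð/, /m/, /ʔ/.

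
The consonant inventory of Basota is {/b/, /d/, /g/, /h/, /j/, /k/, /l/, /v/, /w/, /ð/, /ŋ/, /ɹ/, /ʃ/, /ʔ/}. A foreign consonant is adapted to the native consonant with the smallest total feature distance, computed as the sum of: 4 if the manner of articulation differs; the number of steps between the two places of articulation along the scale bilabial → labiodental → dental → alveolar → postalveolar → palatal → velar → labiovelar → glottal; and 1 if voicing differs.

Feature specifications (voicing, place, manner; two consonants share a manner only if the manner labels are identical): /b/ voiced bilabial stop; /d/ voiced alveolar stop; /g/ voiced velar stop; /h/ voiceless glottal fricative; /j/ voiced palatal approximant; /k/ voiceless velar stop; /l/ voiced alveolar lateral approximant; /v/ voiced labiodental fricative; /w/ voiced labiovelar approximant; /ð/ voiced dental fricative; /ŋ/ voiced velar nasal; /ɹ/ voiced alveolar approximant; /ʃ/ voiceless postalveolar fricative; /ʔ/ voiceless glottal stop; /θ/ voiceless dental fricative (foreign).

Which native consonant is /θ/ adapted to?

/ð/ is closest: same manner (fricative), place distance 0 (dental→dental), voicing differs (+1); total 1. Next closest is /v/ at distance 2.

ð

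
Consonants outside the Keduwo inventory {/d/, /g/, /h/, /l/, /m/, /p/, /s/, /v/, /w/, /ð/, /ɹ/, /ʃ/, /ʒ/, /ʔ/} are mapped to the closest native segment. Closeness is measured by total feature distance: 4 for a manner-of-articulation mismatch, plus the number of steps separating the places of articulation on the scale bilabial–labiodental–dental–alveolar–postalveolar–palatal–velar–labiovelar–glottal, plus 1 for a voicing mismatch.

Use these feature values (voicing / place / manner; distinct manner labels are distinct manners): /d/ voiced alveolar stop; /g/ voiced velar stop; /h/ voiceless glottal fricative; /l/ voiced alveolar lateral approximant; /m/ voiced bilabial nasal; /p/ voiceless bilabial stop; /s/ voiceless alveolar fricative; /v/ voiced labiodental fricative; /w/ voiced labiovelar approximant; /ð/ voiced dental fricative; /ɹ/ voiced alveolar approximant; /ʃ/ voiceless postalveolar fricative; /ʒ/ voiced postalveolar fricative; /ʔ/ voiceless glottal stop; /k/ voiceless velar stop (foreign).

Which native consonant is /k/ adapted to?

g

/g/ is closest: same manner (stop), place distance 0 (velar→velar), voicing differs (+1); total 1. Next closest is /ʔ/ at distance 2.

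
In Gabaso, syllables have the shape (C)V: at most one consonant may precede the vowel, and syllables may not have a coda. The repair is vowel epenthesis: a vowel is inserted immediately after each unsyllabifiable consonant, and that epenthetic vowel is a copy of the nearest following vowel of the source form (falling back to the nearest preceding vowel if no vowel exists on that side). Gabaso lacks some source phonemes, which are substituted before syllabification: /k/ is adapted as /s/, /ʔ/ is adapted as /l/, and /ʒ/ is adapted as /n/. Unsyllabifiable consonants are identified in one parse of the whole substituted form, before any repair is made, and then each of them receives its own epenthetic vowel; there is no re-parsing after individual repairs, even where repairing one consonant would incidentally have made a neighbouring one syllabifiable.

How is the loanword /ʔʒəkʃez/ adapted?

lənəseʃeze

Substitution: /ʔ/ → /l/, /ʒ/ → /n/, /k/ → /s/, giving /lnəsʃez/.
The consonants /l/, /s/, /z/ cannot be parsed into a legal (C)V syllable (no codas are permitted; onsets are limited to one consonant).
Epenthesis after each stranded consonant: /l/ → /lə/, /s/ → /se/, /z/ → /ze/.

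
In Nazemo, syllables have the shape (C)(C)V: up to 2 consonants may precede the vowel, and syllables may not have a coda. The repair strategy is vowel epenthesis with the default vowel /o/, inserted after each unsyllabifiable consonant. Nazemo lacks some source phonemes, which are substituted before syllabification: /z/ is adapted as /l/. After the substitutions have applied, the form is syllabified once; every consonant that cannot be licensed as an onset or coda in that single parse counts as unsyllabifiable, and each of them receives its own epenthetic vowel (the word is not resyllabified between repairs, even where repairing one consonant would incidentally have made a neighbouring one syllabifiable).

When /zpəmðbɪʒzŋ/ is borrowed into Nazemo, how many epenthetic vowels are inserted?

After substitution the input is /lpəmðbɪʒlŋ/.
The unsyllabifiable consonants are /m/, /ʒ/, /l/, /ŋ/; each receives one epenthetic vowel.

4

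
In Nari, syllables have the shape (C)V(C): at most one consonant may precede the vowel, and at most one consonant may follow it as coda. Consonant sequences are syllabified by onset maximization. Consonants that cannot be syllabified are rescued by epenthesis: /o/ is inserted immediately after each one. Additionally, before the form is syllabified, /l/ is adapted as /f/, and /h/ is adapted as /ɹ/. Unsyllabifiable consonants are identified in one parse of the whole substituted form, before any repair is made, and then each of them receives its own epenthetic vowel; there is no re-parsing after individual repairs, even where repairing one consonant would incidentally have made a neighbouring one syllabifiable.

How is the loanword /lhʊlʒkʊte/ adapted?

foɹʊfʒokʊte

Substitution: /l/ → /f/, /h/ → /ɹ/, giving /fɹʊfʒkʊte/.
The consonants /f/, /ʒ/ cannot be parsed into a legal (C)V(C) syllable (at most one coda consonant is licensed; onsets are limited to one consonant).
Each unlicensed consonant becomes the onset of a new syllable: /f/ → /fo/, /ʒ/ → /ʒo/.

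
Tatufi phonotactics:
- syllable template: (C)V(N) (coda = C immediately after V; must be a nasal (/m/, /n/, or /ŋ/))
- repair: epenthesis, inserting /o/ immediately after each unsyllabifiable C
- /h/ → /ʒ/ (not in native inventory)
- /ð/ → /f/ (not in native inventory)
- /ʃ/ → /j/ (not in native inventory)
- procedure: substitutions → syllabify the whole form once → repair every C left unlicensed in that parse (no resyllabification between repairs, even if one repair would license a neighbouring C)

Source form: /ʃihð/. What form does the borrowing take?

jiʒofo

Substitution: /ʃ/ → /j/, /h/ → /ʒ/, /ð/ → /f/, giving /jiʒf/.
Syllabifying with onset maximization leaves /ʒ/, /f/ stranded (only a nasal (/m/, /n/, or /ŋ/) is licensed in coda position; onsets are limited to one consonant).
Each unlicensed consonant becomes the onset of a new syllable: /ʒ/ → /ʒo/, /f/ → /fo/.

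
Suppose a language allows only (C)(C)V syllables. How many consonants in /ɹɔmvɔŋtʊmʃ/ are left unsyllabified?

The consonants /m/, /ʃ/ cannot be parsed into a legal (C)(C)V syllable (no codas are permitted; onsets may contain at most 2 consonants).

2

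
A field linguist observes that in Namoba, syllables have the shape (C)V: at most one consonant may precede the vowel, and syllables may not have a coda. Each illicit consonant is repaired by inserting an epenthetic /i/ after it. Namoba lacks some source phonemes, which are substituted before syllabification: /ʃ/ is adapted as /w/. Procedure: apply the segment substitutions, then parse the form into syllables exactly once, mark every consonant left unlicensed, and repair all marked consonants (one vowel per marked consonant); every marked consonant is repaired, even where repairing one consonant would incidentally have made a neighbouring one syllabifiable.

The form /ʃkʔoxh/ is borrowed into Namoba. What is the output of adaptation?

wikiʔoxihi

Substitution: /ʃ/ → /w/, giving /wkʔoxh/.
The consonants /w/, /k/, /x/, /h/ cannot be parsed into a legal (C)V syllable (no codas are permitted; onsets are limited to one consonant).
Each unlicensed consonant becomes the onset of a new syllable: /w/ → /wi/, /k/ → /ki/, /x/ → /xi/, /h/ → /hi/.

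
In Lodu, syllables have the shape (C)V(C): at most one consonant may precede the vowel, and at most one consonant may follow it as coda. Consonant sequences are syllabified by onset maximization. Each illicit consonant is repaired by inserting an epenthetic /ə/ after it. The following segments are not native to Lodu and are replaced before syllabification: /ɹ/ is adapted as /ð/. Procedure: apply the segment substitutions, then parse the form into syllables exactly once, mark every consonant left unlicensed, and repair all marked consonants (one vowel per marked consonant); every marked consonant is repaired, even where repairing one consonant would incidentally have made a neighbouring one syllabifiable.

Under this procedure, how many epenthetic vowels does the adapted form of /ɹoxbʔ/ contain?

2

After substitution the input is /ðoxbʔ/.
The unsyllabifiable consonants are /b/, /ʔ/; each receives one epenthetic vowel.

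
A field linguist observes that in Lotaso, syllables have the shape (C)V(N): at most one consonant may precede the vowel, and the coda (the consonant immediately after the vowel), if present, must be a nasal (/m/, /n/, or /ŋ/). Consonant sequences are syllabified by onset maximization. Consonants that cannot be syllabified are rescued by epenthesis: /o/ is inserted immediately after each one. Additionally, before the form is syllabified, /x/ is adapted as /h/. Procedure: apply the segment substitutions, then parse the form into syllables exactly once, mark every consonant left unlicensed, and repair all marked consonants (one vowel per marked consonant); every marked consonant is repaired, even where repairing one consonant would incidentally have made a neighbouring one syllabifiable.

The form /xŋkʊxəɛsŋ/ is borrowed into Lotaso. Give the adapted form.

hoŋokʊhəɛsoŋo

Substitution: /x/ → /h/, giving /hŋkʊhəɛsŋ/.
The consonants /h/, /ŋ/, /s/, /ŋ/ cannot be parsed into a legal (C)V(N) syllable (only a nasal (/m/, /n/, or /ŋ/) is licensed in coda position; onsets are limited to one consonant).
Epenthesis after each stranded consonant: /h/ → /ho/, /ŋ/ → /ŋo/, /s/ → /so/, /ŋ/ → /ŋo/.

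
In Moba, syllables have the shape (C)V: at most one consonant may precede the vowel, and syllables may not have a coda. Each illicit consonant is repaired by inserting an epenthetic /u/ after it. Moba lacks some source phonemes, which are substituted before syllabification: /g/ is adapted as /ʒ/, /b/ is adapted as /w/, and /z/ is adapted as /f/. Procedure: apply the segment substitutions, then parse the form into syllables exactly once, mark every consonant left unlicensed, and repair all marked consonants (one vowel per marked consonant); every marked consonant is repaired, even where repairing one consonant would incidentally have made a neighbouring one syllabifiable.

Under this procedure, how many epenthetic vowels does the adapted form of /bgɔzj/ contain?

3

After substitution the input is /wʒɔfj/.
The unsyllabifiable consonants are /w/, /f/, /j/; each receives one epenthetic vowel.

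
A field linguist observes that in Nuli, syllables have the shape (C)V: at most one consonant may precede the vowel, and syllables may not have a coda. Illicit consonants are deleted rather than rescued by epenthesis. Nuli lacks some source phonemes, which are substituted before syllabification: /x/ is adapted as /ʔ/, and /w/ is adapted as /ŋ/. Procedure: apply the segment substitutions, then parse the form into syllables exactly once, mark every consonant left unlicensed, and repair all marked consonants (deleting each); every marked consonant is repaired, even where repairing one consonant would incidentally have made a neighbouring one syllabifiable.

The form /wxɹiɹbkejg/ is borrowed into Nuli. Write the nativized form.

Substitution: /w/ → /ŋ/, /x/ → /ʔ/, giving /ŋʔɹiɹbkejg/.
Under (C)V, the unsyllabifiable consonants are /ŋ/, /ʔ/, /ɹ/, /b/, /j/, /g/ (no codas are permitted; onsets are limited to one consonant).
Deleting the stranded consonants removes /ŋ/, /ʔ/, /ɹ/, /b/, /j/, /g/.

ɹike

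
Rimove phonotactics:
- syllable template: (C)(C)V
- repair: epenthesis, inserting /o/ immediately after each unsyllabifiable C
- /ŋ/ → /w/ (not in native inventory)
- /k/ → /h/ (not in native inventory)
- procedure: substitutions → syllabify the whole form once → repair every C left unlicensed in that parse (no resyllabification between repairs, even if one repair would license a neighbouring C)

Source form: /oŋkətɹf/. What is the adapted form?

owhətoɹofo

Substitution: /ŋ/ → /w/, /k/ → /h/, giving /owhətɹf/.
Syllabifying with onset maximization leaves /t/, /ɹ/, /f/ stranded (no codas are permitted; onsets may contain at most 2 consonants).
Each unlicensed consonant becomes the onset of a new syllable: /t/ → /to/, /ɹ/ → /ɹo/, /f/ → /fo/.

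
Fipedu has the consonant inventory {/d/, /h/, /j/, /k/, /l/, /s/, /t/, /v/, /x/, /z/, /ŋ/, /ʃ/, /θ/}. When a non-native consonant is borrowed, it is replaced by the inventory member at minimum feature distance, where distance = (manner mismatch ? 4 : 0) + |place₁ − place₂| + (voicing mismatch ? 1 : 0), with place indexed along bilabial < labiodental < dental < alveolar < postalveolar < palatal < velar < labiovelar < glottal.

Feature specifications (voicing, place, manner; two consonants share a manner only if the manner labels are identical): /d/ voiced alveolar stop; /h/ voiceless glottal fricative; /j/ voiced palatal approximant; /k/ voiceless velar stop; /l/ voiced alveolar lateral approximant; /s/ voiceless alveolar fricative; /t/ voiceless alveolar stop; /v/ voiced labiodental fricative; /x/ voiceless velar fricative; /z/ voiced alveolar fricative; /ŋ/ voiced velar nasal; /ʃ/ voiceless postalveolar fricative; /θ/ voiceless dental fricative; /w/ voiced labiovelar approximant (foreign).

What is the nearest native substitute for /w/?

/j/ is closest: same manner (approximant), place distance 2 (labiovelar→palatal), same voicing; total 2. Next closest is /ŋ/ at distance 5.

j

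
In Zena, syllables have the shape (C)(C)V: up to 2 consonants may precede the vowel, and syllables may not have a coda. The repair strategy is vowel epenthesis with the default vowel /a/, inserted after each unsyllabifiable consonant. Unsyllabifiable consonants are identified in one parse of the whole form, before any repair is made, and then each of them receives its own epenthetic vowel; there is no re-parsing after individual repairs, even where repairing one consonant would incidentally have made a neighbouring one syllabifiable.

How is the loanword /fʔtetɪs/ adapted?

faʔtetɪsa

The consonants /f/, /s/ cannot be parsed into a legal (C)(C)V syllable (no codas are permitted; onsets may contain at most 2 consonants).
Each unlicensed consonant becomes the onset of a new syllable: /f/ → /fa/, /s/ → /sa/.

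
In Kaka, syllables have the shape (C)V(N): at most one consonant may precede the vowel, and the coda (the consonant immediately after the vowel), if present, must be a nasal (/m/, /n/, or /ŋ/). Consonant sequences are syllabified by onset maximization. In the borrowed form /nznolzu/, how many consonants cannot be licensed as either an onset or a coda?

3

The consonants /n/, /z/, /l/ cannot be parsed into a legal (C)V(N) syllable (only a nasal (/m/, /n/, or /ŋ/) is licensed in coda position; onsets are limited to one consonant).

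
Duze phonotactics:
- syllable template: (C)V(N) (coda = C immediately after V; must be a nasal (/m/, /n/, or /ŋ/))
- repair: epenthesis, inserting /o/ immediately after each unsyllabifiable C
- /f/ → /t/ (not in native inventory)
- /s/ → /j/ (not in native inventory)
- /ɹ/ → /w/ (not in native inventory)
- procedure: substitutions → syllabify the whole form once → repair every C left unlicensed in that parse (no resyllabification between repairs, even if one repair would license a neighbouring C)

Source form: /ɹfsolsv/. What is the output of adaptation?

Substitution: /ɹ/ → /w/, /f/ → /t/, /s/ → /j/, giving /wtjoljv/.
Under (C)V(N), the unsyllabifiable consonants are /w/, /t/, /l/, /j/, /v/ (only a nasal (/m/, /n/, or /ŋ/) is licensed in coda position; onsets are limited to one consonant).
Each unlicensed consonant becomes the onset of a new syllable: /w/ → /wo/, /t/ → /to/, /l/ → /lo/, /j/ → /jo/, /v/ → /vo/.

wotojolojovo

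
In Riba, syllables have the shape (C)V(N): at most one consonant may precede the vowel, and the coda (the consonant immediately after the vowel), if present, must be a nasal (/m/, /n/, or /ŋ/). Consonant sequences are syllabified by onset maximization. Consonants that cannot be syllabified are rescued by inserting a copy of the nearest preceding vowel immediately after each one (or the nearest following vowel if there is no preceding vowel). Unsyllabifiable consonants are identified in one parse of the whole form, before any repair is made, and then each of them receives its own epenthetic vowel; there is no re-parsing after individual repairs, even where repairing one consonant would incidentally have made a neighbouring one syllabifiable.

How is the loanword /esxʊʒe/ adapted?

Under (C)V(N), the unsyllabifiable consonants are /s/ (only a nasal (/m/, /n/, or /ŋ/) is licensed in coda position; onsets are limited to one consonant).
Inserting the epenthetic vowel yields /s/ → /se/.

esexʊʒe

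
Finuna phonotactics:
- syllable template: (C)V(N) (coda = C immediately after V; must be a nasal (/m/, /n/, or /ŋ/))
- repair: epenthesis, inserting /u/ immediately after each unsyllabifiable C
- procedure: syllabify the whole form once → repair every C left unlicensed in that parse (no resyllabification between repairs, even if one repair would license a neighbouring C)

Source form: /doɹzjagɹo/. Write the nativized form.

Syllabifying with onset maximization leaves /ɹ/, /z/, /g/ stranded (only a nasal (/m/, /n/, or /ŋ/) is licensed in coda position; onsets are limited to one consonant).
Each unlicensed consonant becomes the onset of a new syllable: /ɹ/ → /ɹu/, /z/ → /zu/, /g/ → /gu/.

doɹuzujaguɹo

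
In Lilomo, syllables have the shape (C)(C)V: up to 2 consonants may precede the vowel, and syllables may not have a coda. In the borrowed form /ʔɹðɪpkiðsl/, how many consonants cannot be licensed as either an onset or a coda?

4

The consonants /ʔ/, /ð/, /s/, /l/ cannot be parsed into a legal (C)(C)V syllable (no codas are permitted; onsets may contain at most 2 consonants).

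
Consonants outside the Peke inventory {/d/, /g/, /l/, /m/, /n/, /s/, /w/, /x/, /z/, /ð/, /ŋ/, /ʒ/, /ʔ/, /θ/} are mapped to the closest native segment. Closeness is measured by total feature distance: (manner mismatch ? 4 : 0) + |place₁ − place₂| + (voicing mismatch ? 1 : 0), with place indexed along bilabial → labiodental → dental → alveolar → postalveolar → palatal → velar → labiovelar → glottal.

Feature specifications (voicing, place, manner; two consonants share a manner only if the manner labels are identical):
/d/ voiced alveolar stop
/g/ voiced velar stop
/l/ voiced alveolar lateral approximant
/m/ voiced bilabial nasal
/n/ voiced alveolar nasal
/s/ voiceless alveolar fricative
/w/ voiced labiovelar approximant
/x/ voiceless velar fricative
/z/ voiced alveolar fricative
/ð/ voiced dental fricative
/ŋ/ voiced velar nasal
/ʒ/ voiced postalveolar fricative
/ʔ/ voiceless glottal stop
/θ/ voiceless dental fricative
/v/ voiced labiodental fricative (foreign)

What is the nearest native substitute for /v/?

/ð/ is closest: same manner (fricative), place distance 1 (labiodental→dental), same voicing; total 1. Next closest is /z/ at distance 2.

ð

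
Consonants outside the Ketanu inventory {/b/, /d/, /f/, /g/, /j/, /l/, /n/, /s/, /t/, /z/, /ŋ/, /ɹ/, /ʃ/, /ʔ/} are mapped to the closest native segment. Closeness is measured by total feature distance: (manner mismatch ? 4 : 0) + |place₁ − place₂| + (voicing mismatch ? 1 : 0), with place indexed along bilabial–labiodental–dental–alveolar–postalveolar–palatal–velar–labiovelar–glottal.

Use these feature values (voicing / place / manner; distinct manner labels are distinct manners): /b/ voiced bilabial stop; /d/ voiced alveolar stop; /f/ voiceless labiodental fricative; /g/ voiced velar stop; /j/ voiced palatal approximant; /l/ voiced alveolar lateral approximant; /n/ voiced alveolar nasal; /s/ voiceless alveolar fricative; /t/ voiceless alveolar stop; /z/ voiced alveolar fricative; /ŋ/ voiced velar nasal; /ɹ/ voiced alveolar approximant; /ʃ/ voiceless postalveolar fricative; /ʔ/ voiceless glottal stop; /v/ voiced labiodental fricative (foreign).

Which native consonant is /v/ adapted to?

f

/f/ is closest: same manner (fricative), place distance 0 (labiodental→labiodental), voicing differs (+1); total 1. Next closest is /z/ at distance 2.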